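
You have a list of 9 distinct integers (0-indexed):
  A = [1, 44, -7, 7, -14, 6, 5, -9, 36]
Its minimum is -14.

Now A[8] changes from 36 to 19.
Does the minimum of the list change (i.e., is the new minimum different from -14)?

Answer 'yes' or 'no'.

Old min = -14
Change: A[8] 36 -> 19
Changed element was NOT the min; min changes only if 19 < -14.
New min = -14; changed? no

Answer: no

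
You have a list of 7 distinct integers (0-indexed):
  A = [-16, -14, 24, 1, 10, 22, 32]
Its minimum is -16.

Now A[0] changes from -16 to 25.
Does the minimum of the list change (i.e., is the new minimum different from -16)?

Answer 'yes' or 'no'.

Answer: yes

Derivation:
Old min = -16
Change: A[0] -16 -> 25
Changed element was the min; new min must be rechecked.
New min = -14; changed? yes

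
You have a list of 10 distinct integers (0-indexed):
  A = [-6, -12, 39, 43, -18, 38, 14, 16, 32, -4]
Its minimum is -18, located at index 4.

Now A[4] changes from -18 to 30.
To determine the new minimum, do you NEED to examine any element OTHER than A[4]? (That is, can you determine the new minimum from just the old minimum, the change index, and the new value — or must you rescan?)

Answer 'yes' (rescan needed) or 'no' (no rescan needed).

Answer: yes

Derivation:
Old min = -18 at index 4
Change at index 4: -18 -> 30
Index 4 WAS the min and new value 30 > old min -18. Must rescan other elements to find the new min.
Needs rescan: yes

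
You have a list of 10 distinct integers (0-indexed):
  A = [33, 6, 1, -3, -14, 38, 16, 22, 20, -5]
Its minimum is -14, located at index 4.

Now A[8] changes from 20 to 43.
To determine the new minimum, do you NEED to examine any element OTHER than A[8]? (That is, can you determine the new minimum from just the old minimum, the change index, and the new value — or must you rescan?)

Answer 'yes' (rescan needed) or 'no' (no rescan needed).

Answer: no

Derivation:
Old min = -14 at index 4
Change at index 8: 20 -> 43
Index 8 was NOT the min. New min = min(-14, 43). No rescan of other elements needed.
Needs rescan: no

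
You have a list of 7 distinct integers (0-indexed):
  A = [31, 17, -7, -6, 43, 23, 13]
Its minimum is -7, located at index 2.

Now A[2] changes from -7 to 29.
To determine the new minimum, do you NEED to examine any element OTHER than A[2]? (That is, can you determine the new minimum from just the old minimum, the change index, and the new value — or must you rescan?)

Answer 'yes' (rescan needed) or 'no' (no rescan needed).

Answer: yes

Derivation:
Old min = -7 at index 2
Change at index 2: -7 -> 29
Index 2 WAS the min and new value 29 > old min -7. Must rescan other elements to find the new min.
Needs rescan: yes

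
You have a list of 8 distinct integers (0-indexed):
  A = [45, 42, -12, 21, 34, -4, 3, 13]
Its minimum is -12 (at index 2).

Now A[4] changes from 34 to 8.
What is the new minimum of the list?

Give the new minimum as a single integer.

Answer: -12

Derivation:
Old min = -12 (at index 2)
Change: A[4] 34 -> 8
Changed element was NOT the old min.
  New min = min(old_min, new_val) = min(-12, 8) = -12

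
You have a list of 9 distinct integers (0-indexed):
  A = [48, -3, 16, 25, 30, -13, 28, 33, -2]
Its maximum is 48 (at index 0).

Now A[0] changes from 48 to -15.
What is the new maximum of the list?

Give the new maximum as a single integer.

Old max = 48 (at index 0)
Change: A[0] 48 -> -15
Changed element WAS the max -> may need rescan.
  Max of remaining elements: 33
  New max = max(-15, 33) = 33

Answer: 33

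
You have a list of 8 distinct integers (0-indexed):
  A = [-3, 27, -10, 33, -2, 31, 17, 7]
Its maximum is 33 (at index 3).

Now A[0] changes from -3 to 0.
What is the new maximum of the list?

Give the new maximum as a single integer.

Old max = 33 (at index 3)
Change: A[0] -3 -> 0
Changed element was NOT the old max.
  New max = max(old_max, new_val) = max(33, 0) = 33

Answer: 33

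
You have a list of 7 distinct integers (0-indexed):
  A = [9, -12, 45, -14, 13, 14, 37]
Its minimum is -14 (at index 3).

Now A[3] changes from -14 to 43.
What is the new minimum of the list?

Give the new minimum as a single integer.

Answer: -12

Derivation:
Old min = -14 (at index 3)
Change: A[3] -14 -> 43
Changed element WAS the min. Need to check: is 43 still <= all others?
  Min of remaining elements: -12
  New min = min(43, -12) = -12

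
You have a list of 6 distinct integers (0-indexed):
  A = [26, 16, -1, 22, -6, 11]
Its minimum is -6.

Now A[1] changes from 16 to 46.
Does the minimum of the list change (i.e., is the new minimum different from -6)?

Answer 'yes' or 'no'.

Old min = -6
Change: A[1] 16 -> 46
Changed element was NOT the min; min changes only if 46 < -6.
New min = -6; changed? no

Answer: no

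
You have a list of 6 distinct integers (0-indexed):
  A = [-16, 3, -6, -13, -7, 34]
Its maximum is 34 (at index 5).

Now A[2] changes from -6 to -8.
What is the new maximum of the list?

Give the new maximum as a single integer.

Old max = 34 (at index 5)
Change: A[2] -6 -> -8
Changed element was NOT the old max.
  New max = max(old_max, new_val) = max(34, -8) = 34

Answer: 34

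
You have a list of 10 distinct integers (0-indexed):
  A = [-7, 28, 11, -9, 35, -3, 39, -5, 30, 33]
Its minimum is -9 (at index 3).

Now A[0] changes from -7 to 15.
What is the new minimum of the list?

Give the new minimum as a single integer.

Answer: -9

Derivation:
Old min = -9 (at index 3)
Change: A[0] -7 -> 15
Changed element was NOT the old min.
  New min = min(old_min, new_val) = min(-9, 15) = -9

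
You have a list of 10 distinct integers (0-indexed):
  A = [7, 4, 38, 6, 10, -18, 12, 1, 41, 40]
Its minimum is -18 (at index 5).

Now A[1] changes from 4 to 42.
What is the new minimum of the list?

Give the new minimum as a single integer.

Answer: -18

Derivation:
Old min = -18 (at index 5)
Change: A[1] 4 -> 42
Changed element was NOT the old min.
  New min = min(old_min, new_val) = min(-18, 42) = -18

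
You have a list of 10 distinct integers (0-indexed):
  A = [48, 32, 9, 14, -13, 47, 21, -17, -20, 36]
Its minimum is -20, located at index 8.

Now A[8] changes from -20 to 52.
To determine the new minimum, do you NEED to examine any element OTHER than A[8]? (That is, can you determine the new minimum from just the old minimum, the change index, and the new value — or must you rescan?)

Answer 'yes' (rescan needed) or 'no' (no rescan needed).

Answer: yes

Derivation:
Old min = -20 at index 8
Change at index 8: -20 -> 52
Index 8 WAS the min and new value 52 > old min -20. Must rescan other elements to find the new min.
Needs rescan: yes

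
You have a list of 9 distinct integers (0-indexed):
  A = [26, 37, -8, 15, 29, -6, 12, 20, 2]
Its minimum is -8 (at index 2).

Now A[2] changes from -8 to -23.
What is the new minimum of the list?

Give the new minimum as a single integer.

Old min = -8 (at index 2)
Change: A[2] -8 -> -23
Changed element WAS the min. Need to check: is -23 still <= all others?
  Min of remaining elements: -6
  New min = min(-23, -6) = -23

Answer: -23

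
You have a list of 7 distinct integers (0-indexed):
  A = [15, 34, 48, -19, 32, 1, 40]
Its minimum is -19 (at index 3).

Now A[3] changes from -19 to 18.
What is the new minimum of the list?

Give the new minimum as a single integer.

Old min = -19 (at index 3)
Change: A[3] -19 -> 18
Changed element WAS the min. Need to check: is 18 still <= all others?
  Min of remaining elements: 1
  New min = min(18, 1) = 1

Answer: 1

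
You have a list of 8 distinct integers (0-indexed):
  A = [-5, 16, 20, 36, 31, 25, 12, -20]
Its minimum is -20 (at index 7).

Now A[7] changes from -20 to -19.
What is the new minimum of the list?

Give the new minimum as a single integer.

Old min = -20 (at index 7)
Change: A[7] -20 -> -19
Changed element WAS the min. Need to check: is -19 still <= all others?
  Min of remaining elements: -5
  New min = min(-19, -5) = -19

Answer: -19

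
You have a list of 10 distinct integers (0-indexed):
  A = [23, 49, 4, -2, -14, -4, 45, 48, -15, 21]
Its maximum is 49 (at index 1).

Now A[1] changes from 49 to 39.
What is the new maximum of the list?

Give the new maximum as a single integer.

Old max = 49 (at index 1)
Change: A[1] 49 -> 39
Changed element WAS the max -> may need rescan.
  Max of remaining elements: 48
  New max = max(39, 48) = 48

Answer: 48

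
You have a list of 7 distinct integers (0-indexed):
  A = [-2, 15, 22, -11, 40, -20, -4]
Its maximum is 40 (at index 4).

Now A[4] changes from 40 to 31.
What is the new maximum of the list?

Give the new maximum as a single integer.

Old max = 40 (at index 4)
Change: A[4] 40 -> 31
Changed element WAS the max -> may need rescan.
  Max of remaining elements: 22
  New max = max(31, 22) = 31

Answer: 31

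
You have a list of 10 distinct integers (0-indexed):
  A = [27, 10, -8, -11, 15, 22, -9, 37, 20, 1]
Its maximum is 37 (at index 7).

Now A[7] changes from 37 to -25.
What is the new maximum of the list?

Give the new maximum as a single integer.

Old max = 37 (at index 7)
Change: A[7] 37 -> -25
Changed element WAS the max -> may need rescan.
  Max of remaining elements: 27
  New max = max(-25, 27) = 27

Answer: 27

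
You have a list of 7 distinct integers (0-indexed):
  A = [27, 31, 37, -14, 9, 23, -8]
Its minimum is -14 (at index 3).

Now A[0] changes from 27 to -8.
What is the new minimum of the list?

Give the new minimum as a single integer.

Old min = -14 (at index 3)
Change: A[0] 27 -> -8
Changed element was NOT the old min.
  New min = min(old_min, new_val) = min(-14, -8) = -14

Answer: -14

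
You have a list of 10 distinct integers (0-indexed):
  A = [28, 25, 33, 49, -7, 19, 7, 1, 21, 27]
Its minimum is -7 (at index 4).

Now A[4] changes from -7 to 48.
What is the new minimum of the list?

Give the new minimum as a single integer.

Answer: 1

Derivation:
Old min = -7 (at index 4)
Change: A[4] -7 -> 48
Changed element WAS the min. Need to check: is 48 still <= all others?
  Min of remaining elements: 1
  New min = min(48, 1) = 1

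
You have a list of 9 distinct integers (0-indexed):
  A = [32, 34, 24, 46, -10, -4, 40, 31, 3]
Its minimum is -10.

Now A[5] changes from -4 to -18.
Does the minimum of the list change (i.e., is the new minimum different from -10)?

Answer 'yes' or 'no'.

Old min = -10
Change: A[5] -4 -> -18
Changed element was NOT the min; min changes only if -18 < -10.
New min = -18; changed? yes

Answer: yes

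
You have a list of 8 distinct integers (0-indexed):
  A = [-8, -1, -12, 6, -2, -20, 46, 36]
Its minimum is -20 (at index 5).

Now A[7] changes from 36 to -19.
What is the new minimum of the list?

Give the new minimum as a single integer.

Answer: -20

Derivation:
Old min = -20 (at index 5)
Change: A[7] 36 -> -19
Changed element was NOT the old min.
  New min = min(old_min, new_val) = min(-20, -19) = -20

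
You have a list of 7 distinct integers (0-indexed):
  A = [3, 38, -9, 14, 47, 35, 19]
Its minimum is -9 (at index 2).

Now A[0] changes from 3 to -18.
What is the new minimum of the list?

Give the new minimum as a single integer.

Answer: -18

Derivation:
Old min = -9 (at index 2)
Change: A[0] 3 -> -18
Changed element was NOT the old min.
  New min = min(old_min, new_val) = min(-9, -18) = -18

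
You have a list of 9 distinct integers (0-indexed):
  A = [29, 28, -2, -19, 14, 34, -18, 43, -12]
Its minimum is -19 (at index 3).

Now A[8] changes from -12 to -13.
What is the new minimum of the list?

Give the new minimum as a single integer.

Old min = -19 (at index 3)
Change: A[8] -12 -> -13
Changed element was NOT the old min.
  New min = min(old_min, new_val) = min(-19, -13) = -19

Answer: -19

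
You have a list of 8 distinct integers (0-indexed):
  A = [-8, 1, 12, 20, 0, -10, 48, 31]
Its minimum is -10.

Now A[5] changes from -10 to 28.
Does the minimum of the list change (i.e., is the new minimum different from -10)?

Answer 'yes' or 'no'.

Old min = -10
Change: A[5] -10 -> 28
Changed element was the min; new min must be rechecked.
New min = -8; changed? yes

Answer: yes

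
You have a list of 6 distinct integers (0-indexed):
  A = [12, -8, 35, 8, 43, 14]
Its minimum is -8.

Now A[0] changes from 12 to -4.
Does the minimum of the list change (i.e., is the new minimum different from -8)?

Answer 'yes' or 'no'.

Old min = -8
Change: A[0] 12 -> -4
Changed element was NOT the min; min changes only if -4 < -8.
New min = -8; changed? no

Answer: no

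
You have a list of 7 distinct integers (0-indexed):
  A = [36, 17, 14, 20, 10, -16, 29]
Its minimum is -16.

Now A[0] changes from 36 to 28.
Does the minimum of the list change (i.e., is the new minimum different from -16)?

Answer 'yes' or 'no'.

Answer: no

Derivation:
Old min = -16
Change: A[0] 36 -> 28
Changed element was NOT the min; min changes only if 28 < -16.
New min = -16; changed? no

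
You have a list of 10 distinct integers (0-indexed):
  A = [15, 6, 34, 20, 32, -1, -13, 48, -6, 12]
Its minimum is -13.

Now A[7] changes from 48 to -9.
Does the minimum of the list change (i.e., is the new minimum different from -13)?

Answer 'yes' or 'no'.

Answer: no

Derivation:
Old min = -13
Change: A[7] 48 -> -9
Changed element was NOT the min; min changes only if -9 < -13.
New min = -13; changed? no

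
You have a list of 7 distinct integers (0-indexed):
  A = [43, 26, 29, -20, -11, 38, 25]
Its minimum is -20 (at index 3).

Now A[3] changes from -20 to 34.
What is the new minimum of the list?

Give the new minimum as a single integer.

Answer: -11

Derivation:
Old min = -20 (at index 3)
Change: A[3] -20 -> 34
Changed element WAS the min. Need to check: is 34 still <= all others?
  Min of remaining elements: -11
  New min = min(34, -11) = -11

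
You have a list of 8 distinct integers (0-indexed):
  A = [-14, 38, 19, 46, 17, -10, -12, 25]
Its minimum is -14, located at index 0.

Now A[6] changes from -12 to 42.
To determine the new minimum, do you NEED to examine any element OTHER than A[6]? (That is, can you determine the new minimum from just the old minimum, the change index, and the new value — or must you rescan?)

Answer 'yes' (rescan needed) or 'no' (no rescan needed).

Old min = -14 at index 0
Change at index 6: -12 -> 42
Index 6 was NOT the min. New min = min(-14, 42). No rescan of other elements needed.
Needs rescan: no

Answer: no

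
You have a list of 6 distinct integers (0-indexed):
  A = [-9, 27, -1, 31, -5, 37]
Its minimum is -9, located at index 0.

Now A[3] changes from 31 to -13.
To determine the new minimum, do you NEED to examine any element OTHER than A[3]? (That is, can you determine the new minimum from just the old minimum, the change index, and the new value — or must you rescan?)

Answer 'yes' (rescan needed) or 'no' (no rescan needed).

Old min = -9 at index 0
Change at index 3: 31 -> -13
Index 3 was NOT the min. New min = min(-9, -13). No rescan of other elements needed.
Needs rescan: no

Answer: no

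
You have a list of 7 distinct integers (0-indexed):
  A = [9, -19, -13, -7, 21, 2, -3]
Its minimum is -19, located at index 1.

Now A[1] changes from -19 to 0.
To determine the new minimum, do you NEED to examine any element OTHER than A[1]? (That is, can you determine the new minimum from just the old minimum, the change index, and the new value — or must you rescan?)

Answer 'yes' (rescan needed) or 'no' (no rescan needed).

Answer: yes

Derivation:
Old min = -19 at index 1
Change at index 1: -19 -> 0
Index 1 WAS the min and new value 0 > old min -19. Must rescan other elements to find the new min.
Needs rescan: yes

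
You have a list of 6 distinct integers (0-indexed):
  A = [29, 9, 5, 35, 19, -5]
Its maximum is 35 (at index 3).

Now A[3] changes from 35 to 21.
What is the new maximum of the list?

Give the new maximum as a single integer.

Old max = 35 (at index 3)
Change: A[3] 35 -> 21
Changed element WAS the max -> may need rescan.
  Max of remaining elements: 29
  New max = max(21, 29) = 29

Answer: 29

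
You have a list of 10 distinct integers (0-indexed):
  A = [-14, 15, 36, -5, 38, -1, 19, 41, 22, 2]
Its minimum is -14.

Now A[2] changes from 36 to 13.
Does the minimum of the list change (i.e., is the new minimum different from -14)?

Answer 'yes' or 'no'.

Old min = -14
Change: A[2] 36 -> 13
Changed element was NOT the min; min changes only if 13 < -14.
New min = -14; changed? no

Answer: no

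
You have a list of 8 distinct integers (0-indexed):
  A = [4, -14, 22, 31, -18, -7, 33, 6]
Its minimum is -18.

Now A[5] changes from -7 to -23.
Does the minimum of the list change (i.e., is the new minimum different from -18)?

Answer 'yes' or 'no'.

Old min = -18
Change: A[5] -7 -> -23
Changed element was NOT the min; min changes only if -23 < -18.
New min = -23; changed? yes

Answer: yes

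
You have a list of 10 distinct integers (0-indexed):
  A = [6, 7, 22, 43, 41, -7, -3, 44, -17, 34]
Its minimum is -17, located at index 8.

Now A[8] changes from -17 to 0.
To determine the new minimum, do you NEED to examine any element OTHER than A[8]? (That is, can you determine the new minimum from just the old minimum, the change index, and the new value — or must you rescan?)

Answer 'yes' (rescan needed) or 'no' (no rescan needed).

Answer: yes

Derivation:
Old min = -17 at index 8
Change at index 8: -17 -> 0
Index 8 WAS the min and new value 0 > old min -17. Must rescan other elements to find the new min.
Needs rescan: yes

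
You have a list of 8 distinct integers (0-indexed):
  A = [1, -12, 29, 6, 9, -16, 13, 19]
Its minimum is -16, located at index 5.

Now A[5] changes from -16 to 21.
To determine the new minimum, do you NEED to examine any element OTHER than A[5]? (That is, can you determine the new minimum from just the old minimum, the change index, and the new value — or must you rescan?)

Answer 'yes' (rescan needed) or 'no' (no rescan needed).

Answer: yes

Derivation:
Old min = -16 at index 5
Change at index 5: -16 -> 21
Index 5 WAS the min and new value 21 > old min -16. Must rescan other elements to find the new min.
Needs rescan: yes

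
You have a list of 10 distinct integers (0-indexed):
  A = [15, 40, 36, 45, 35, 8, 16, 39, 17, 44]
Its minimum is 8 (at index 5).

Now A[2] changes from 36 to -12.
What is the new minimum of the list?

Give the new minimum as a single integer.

Answer: -12

Derivation:
Old min = 8 (at index 5)
Change: A[2] 36 -> -12
Changed element was NOT the old min.
  New min = min(old_min, new_val) = min(8, -12) = -12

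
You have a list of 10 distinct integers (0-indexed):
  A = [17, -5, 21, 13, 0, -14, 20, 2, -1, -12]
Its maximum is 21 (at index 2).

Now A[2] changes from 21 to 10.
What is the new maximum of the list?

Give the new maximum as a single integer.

Answer: 20

Derivation:
Old max = 21 (at index 2)
Change: A[2] 21 -> 10
Changed element WAS the max -> may need rescan.
  Max of remaining elements: 20
  New max = max(10, 20) = 20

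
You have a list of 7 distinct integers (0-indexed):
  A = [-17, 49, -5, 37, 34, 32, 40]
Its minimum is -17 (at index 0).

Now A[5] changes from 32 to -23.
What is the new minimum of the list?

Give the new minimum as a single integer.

Answer: -23

Derivation:
Old min = -17 (at index 0)
Change: A[5] 32 -> -23
Changed element was NOT the old min.
  New min = min(old_min, new_val) = min(-17, -23) = -23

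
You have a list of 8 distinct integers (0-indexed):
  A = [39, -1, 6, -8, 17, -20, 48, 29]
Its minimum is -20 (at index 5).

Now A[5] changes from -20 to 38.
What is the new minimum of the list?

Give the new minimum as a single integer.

Answer: -8

Derivation:
Old min = -20 (at index 5)
Change: A[5] -20 -> 38
Changed element WAS the min. Need to check: is 38 still <= all others?
  Min of remaining elements: -8
  New min = min(38, -8) = -8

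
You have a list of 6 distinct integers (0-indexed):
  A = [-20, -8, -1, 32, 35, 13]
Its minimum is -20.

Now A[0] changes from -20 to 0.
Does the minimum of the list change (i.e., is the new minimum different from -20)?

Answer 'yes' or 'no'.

Answer: yes

Derivation:
Old min = -20
Change: A[0] -20 -> 0
Changed element was the min; new min must be rechecked.
New min = -8; changed? yes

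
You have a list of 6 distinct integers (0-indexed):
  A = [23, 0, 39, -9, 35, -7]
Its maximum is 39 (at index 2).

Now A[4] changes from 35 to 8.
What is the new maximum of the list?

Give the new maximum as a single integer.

Old max = 39 (at index 2)
Change: A[4] 35 -> 8
Changed element was NOT the old max.
  New max = max(old_max, new_val) = max(39, 8) = 39

Answer: 39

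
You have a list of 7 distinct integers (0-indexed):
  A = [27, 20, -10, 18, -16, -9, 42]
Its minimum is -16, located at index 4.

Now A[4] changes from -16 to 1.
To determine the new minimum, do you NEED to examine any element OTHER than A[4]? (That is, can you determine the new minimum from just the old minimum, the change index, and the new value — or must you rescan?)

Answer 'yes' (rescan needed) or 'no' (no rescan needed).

Old min = -16 at index 4
Change at index 4: -16 -> 1
Index 4 WAS the min and new value 1 > old min -16. Must rescan other elements to find the new min.
Needs rescan: yes

Answer: yes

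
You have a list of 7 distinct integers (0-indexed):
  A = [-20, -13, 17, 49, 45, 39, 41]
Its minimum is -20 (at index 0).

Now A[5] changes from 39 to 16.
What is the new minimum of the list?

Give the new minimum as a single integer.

Old min = -20 (at index 0)
Change: A[5] 39 -> 16
Changed element was NOT the old min.
  New min = min(old_min, new_val) = min(-20, 16) = -20

Answer: -20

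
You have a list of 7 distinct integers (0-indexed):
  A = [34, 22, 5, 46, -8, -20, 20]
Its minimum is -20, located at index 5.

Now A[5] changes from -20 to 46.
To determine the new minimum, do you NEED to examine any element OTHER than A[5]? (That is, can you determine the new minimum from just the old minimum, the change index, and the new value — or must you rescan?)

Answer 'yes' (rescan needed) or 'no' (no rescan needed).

Answer: yes

Derivation:
Old min = -20 at index 5
Change at index 5: -20 -> 46
Index 5 WAS the min and new value 46 > old min -20. Must rescan other elements to find the new min.
Needs rescan: yes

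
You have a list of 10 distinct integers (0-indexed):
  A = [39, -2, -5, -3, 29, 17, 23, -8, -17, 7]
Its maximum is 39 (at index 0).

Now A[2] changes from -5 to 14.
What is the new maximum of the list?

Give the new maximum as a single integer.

Answer: 39

Derivation:
Old max = 39 (at index 0)
Change: A[2] -5 -> 14
Changed element was NOT the old max.
  New max = max(old_max, new_val) = max(39, 14) = 39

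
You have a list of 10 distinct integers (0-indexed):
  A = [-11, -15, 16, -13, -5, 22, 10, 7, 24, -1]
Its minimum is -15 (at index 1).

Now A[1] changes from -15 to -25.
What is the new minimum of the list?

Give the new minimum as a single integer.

Old min = -15 (at index 1)
Change: A[1] -15 -> -25
Changed element WAS the min. Need to check: is -25 still <= all others?
  Min of remaining elements: -13
  New min = min(-25, -13) = -25

Answer: -25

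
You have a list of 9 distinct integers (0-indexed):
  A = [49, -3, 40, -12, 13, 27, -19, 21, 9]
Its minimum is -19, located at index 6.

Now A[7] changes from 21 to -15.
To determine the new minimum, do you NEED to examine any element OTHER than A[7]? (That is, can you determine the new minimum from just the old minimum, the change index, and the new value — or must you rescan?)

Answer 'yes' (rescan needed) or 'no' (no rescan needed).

Answer: no

Derivation:
Old min = -19 at index 6
Change at index 7: 21 -> -15
Index 7 was NOT the min. New min = min(-19, -15). No rescan of other elements needed.
Needs rescan: no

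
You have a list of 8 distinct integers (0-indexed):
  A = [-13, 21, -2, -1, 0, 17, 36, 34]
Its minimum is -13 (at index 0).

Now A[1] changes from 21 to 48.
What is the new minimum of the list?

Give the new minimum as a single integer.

Answer: -13

Derivation:
Old min = -13 (at index 0)
Change: A[1] 21 -> 48
Changed element was NOT the old min.
  New min = min(old_min, new_val) = min(-13, 48) = -13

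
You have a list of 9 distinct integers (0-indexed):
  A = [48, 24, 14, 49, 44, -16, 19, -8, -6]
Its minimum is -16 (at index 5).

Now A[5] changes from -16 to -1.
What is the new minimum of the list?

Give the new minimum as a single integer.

Answer: -8

Derivation:
Old min = -16 (at index 5)
Change: A[5] -16 -> -1
Changed element WAS the min. Need to check: is -1 still <= all others?
  Min of remaining elements: -8
  New min = min(-1, -8) = -8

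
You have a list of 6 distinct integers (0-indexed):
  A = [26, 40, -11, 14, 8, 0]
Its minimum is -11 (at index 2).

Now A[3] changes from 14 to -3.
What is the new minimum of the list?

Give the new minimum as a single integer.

Old min = -11 (at index 2)
Change: A[3] 14 -> -3
Changed element was NOT the old min.
  New min = min(old_min, new_val) = min(-11, -3) = -11

Answer: -11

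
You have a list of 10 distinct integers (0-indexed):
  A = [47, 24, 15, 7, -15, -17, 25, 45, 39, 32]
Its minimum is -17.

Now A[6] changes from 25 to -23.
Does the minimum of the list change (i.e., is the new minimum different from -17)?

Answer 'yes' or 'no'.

Old min = -17
Change: A[6] 25 -> -23
Changed element was NOT the min; min changes only if -23 < -17.
New min = -23; changed? yes

Answer: yes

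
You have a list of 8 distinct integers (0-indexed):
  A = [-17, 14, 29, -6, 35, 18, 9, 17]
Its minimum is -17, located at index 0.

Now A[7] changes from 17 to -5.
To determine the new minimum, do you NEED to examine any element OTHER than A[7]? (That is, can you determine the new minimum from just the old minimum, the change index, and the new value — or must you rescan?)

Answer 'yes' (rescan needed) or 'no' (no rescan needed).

Answer: no

Derivation:
Old min = -17 at index 0
Change at index 7: 17 -> -5
Index 7 was NOT the min. New min = min(-17, -5). No rescan of other elements needed.
Needs rescan: no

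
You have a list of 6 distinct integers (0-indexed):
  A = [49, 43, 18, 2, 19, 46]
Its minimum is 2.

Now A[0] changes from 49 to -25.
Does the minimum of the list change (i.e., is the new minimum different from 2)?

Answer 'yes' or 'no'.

Answer: yes

Derivation:
Old min = 2
Change: A[0] 49 -> -25
Changed element was NOT the min; min changes only if -25 < 2.
New min = -25; changed? yes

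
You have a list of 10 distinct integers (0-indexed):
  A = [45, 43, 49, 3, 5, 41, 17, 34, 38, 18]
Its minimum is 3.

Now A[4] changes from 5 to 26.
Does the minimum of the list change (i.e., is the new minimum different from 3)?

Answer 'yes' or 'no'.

Old min = 3
Change: A[4] 5 -> 26
Changed element was NOT the min; min changes only if 26 < 3.
New min = 3; changed? no

Answer: no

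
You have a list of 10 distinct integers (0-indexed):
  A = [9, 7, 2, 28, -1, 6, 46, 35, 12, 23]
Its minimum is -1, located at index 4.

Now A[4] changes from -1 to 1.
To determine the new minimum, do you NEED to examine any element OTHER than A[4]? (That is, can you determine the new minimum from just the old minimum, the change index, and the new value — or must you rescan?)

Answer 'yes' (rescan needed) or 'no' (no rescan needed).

Answer: yes

Derivation:
Old min = -1 at index 4
Change at index 4: -1 -> 1
Index 4 WAS the min and new value 1 > old min -1. Must rescan other elements to find the new min.
Needs rescan: yes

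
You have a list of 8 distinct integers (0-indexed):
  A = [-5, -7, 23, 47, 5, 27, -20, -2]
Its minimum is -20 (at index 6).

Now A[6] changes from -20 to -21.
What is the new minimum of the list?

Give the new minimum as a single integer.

Answer: -21

Derivation:
Old min = -20 (at index 6)
Change: A[6] -20 -> -21
Changed element WAS the min. Need to check: is -21 still <= all others?
  Min of remaining elements: -7
  New min = min(-21, -7) = -21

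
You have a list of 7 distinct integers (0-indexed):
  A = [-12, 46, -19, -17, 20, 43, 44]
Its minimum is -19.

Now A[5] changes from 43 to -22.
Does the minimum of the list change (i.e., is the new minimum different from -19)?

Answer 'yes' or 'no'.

Old min = -19
Change: A[5] 43 -> -22
Changed element was NOT the min; min changes only if -22 < -19.
New min = -22; changed? yes

Answer: yes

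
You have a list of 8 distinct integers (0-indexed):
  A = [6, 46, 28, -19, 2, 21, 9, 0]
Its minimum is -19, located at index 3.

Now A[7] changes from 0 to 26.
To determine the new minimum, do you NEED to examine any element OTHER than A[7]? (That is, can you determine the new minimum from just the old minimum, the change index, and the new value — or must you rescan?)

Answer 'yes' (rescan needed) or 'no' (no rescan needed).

Answer: no

Derivation:
Old min = -19 at index 3
Change at index 7: 0 -> 26
Index 7 was NOT the min. New min = min(-19, 26). No rescan of other elements needed.
Needs rescan: no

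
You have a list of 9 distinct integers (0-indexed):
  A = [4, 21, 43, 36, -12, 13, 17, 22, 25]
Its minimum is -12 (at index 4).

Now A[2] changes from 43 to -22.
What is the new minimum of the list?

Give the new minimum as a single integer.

Old min = -12 (at index 4)
Change: A[2] 43 -> -22
Changed element was NOT the old min.
  New min = min(old_min, new_val) = min(-12, -22) = -22

Answer: -22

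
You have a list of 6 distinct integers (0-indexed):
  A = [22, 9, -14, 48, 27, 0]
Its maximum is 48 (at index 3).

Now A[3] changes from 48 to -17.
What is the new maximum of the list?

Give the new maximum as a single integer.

Answer: 27

Derivation:
Old max = 48 (at index 3)
Change: A[3] 48 -> -17
Changed element WAS the max -> may need rescan.
  Max of remaining elements: 27
  New max = max(-17, 27) = 27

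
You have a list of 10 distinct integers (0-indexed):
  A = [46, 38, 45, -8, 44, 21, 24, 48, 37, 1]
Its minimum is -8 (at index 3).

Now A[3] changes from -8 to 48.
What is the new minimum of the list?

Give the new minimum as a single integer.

Answer: 1

Derivation:
Old min = -8 (at index 3)
Change: A[3] -8 -> 48
Changed element WAS the min. Need to check: is 48 still <= all others?
  Min of remaining elements: 1
  New min = min(48, 1) = 1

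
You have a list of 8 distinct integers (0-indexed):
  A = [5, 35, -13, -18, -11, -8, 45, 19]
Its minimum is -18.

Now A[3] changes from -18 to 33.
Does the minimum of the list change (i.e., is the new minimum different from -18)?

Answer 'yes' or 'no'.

Old min = -18
Change: A[3] -18 -> 33
Changed element was the min; new min must be rechecked.
New min = -13; changed? yes

Answer: yes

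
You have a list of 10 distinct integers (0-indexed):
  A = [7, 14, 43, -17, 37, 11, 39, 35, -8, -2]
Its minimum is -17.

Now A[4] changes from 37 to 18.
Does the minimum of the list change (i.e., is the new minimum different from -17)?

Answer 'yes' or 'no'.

Answer: no

Derivation:
Old min = -17
Change: A[4] 37 -> 18
Changed element was NOT the min; min changes only if 18 < -17.
New min = -17; changed? no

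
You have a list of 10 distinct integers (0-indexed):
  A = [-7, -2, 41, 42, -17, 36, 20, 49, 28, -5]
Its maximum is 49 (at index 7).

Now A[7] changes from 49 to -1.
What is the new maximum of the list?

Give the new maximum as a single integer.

Answer: 42

Derivation:
Old max = 49 (at index 7)
Change: A[7] 49 -> -1
Changed element WAS the max -> may need rescan.
  Max of remaining elements: 42
  New max = max(-1, 42) = 42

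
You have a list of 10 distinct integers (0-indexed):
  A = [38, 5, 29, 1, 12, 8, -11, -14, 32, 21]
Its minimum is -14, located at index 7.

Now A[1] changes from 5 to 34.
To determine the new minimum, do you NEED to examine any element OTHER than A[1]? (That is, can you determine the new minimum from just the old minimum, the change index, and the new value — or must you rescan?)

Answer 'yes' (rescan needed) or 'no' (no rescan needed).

Old min = -14 at index 7
Change at index 1: 5 -> 34
Index 1 was NOT the min. New min = min(-14, 34). No rescan of other elements needed.
Needs rescan: no

Answer: no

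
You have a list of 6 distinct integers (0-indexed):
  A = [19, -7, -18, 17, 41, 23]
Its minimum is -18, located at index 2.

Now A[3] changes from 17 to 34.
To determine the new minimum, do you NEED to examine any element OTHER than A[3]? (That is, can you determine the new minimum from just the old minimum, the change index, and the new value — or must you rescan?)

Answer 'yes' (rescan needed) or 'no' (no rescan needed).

Answer: no

Derivation:
Old min = -18 at index 2
Change at index 3: 17 -> 34
Index 3 was NOT the min. New min = min(-18, 34). No rescan of other elements needed.
Needs rescan: no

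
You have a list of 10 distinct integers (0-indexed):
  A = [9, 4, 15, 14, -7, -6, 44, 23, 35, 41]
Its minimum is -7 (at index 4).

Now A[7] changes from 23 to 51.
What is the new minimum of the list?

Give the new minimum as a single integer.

Answer: -7

Derivation:
Old min = -7 (at index 4)
Change: A[7] 23 -> 51
Changed element was NOT the old min.
  New min = min(old_min, new_val) = min(-7, 51) = -7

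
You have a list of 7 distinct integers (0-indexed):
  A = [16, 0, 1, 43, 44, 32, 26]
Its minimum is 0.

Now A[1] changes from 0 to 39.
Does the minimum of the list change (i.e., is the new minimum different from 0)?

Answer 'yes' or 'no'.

Old min = 0
Change: A[1] 0 -> 39
Changed element was the min; new min must be rechecked.
New min = 1; changed? yes

Answer: yes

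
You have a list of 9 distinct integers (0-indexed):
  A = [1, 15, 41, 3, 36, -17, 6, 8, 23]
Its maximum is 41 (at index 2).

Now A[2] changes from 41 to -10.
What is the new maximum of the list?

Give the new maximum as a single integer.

Answer: 36

Derivation:
Old max = 41 (at index 2)
Change: A[2] 41 -> -10
Changed element WAS the max -> may need rescan.
  Max of remaining elements: 36
  New max = max(-10, 36) = 36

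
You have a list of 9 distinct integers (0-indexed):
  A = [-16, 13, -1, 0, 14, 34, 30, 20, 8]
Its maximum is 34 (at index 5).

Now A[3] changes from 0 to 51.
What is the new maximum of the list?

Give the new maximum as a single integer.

Answer: 51

Derivation:
Old max = 34 (at index 5)
Change: A[3] 0 -> 51
Changed element was NOT the old max.
  New max = max(old_max, new_val) = max(34, 51) = 51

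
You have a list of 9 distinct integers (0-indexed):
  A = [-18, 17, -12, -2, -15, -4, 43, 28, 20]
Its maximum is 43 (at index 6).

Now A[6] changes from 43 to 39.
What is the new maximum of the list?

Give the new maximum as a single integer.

Answer: 39

Derivation:
Old max = 43 (at index 6)
Change: A[6] 43 -> 39
Changed element WAS the max -> may need rescan.
  Max of remaining elements: 28
  New max = max(39, 28) = 39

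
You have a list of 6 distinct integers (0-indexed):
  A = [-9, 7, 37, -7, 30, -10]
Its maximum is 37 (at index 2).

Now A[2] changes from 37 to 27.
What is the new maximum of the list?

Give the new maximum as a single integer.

Answer: 30

Derivation:
Old max = 37 (at index 2)
Change: A[2] 37 -> 27
Changed element WAS the max -> may need rescan.
  Max of remaining elements: 30
  New max = max(27, 30) = 30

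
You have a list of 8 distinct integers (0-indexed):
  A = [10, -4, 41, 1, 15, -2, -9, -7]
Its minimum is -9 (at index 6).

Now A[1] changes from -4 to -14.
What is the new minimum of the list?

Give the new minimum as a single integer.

Old min = -9 (at index 6)
Change: A[1] -4 -> -14
Changed element was NOT the old min.
  New min = min(old_min, new_val) = min(-9, -14) = -14

Answer: -14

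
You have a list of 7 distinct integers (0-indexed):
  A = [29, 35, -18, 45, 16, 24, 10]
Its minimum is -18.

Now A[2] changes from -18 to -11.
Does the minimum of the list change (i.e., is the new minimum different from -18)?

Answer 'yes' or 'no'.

Answer: yes

Derivation:
Old min = -18
Change: A[2] -18 -> -11
Changed element was the min; new min must be rechecked.
New min = -11; changed? yes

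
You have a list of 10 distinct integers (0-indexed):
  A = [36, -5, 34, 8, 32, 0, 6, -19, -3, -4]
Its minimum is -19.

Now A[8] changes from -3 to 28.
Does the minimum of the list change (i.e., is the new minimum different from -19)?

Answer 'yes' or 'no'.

Old min = -19
Change: A[8] -3 -> 28
Changed element was NOT the min; min changes only if 28 < -19.
New min = -19; changed? no

Answer: no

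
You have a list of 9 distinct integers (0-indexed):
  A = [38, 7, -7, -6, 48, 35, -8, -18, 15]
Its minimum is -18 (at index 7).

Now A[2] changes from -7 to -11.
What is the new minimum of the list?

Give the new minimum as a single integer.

Answer: -18

Derivation:
Old min = -18 (at index 7)
Change: A[2] -7 -> -11
Changed element was NOT the old min.
  New min = min(old_min, new_val) = min(-18, -11) = -18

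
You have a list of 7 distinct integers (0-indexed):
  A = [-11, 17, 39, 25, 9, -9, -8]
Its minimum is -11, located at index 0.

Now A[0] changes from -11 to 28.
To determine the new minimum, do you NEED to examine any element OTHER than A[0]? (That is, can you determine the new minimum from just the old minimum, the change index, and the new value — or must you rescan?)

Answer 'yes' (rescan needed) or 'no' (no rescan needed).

Old min = -11 at index 0
Change at index 0: -11 -> 28
Index 0 WAS the min and new value 28 > old min -11. Must rescan other elements to find the new min.
Needs rescan: yes

Answer: yes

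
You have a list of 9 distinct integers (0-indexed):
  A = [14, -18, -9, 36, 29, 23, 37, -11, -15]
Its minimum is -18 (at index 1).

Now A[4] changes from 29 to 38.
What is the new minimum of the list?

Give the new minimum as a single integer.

Answer: -18

Derivation:
Old min = -18 (at index 1)
Change: A[4] 29 -> 38
Changed element was NOT the old min.
  New min = min(old_min, new_val) = min(-18, 38) = -18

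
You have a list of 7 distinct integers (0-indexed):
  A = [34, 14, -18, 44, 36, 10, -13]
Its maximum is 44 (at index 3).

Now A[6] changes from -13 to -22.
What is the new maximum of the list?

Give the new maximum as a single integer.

Old max = 44 (at index 3)
Change: A[6] -13 -> -22
Changed element was NOT the old max.
  New max = max(old_max, new_val) = max(44, -22) = 44

Answer: 44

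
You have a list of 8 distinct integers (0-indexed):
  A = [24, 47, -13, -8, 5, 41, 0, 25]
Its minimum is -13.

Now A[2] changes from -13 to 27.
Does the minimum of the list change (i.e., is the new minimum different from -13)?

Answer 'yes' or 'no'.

Old min = -13
Change: A[2] -13 -> 27
Changed element was the min; new min must be rechecked.
New min = -8; changed? yes

Answer: yes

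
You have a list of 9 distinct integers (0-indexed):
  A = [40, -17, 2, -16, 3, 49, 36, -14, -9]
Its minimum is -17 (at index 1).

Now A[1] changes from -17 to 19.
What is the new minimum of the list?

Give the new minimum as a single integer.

Answer: -16

Derivation:
Old min = -17 (at index 1)
Change: A[1] -17 -> 19
Changed element WAS the min. Need to check: is 19 still <= all others?
  Min of remaining elements: -16
  New min = min(19, -16) = -16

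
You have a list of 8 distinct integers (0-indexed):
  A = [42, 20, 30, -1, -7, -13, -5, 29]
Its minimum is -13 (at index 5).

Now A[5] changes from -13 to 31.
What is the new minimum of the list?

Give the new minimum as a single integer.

Answer: -7

Derivation:
Old min = -13 (at index 5)
Change: A[5] -13 -> 31
Changed element WAS the min. Need to check: is 31 still <= all others?
  Min of remaining elements: -7
  New min = min(31, -7) = -7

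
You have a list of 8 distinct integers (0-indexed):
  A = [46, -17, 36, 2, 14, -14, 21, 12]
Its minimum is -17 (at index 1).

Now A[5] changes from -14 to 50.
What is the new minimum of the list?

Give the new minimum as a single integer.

Answer: -17

Derivation:
Old min = -17 (at index 1)
Change: A[5] -14 -> 50
Changed element was NOT the old min.
  New min = min(old_min, new_val) = min(-17, 50) = -17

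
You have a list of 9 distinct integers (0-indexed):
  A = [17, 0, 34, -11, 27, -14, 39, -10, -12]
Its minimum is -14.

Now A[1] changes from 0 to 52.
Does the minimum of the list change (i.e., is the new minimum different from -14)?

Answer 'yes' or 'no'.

Answer: no

Derivation:
Old min = -14
Change: A[1] 0 -> 52
Changed element was NOT the min; min changes only if 52 < -14.
New min = -14; changed? no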